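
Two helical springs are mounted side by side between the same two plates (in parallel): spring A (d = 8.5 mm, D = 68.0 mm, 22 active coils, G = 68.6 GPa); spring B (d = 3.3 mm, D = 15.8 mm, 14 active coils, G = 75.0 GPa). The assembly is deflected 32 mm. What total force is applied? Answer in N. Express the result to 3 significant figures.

k_A = Gd⁴/(8D³N_a) = (68.6×10³)(8.5⁴)/(8·68.0³·22) = 6.4708 N/mm
k_B = Gd⁴/(8D³N_a) = (75.0×10³)(3.3⁴)/(8·15.8³·14) = 20.134 N/mm
Parallel: k_eq = 6.4708 + 20.134 = 26.605 N/mm
F = k_eq·δ = 26.605·32 = 851.35 N

851 N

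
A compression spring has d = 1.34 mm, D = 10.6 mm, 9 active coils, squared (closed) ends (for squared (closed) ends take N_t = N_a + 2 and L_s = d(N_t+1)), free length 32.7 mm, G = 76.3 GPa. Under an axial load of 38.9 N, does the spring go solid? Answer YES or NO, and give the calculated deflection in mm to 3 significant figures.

NO, δ = 13.6 mm

k = Gd⁴/(8D³N_a) = (76.3×10³)(1.34⁴)/(8·10.6³·9) = 2.8688 N/mm
N_t = 11; L_s = 1.34·12 = 16.08 mm; δ_solid = L₀ − L_s = 32.7 − 16.08 = 16.62 mm
δ = F/k = 38.9/2.8688 = 13.56 mm
δ < δ_solid → spring does not go solid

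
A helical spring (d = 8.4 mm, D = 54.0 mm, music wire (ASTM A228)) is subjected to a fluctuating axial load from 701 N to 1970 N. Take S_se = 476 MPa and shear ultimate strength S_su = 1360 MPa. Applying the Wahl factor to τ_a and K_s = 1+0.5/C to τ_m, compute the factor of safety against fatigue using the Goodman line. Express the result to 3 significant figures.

1.59

C = D/d = 54.0/8.4 = 6.4286; K_W = (4C−1)/(4C−4)+0.615/C = 1.2338; K_s = 1+0.5/C = 1.0778
F_a = (F_max−F_min)/2 = 634.5 N; F_m = (F_max+F_min)/2 = 1335.5 N
τ_a = K_W·8F_aD/(πd³) = 1.2338 × 147.21 = 181.63 MPa
τ_m = K_s·8F_mD/(πd³) = 1.0778 × 309.84 = 333.94 MPa
Goodman: 1/n_f = τ_a/S_se + τ_m/S_su = 181.63/476 + 333.94/1360 = 0.38157 + 0.24554 = 0.62711
n_f = 1/0.62711 = 1.595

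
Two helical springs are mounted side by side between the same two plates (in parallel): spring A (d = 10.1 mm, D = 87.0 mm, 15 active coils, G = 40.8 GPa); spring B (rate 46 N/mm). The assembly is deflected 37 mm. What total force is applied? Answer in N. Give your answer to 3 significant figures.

k_A = Gd⁴/(8D³N_a) = (40.8×10³)(10.1⁴)/(8·87.0³·15) = 5.3729 N/mm
Parallel: k_eq = 5.3729 + 46 = 51.373 N/mm
F = k_eq·δ = 51.373·37 = 1900.8 N

1900 N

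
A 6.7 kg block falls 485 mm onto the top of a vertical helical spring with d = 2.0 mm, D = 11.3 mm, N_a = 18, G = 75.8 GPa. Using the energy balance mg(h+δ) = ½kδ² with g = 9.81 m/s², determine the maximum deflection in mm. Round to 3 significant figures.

116 mm

k = Gd⁴/(8D³N_a) = (75.8×10³)(2.0⁴)/(8·11.3³·18) = 5.837 N/mm
W = mg = 6.7 × 9.81 = 65.727 N
½kδ² − Wδ − Wh = 0 → δ = (W + √(W² + 2kWh))/k
δ = (65.727 + √(4320 + 372140))/5.837 = (65.727 + 613.56)/5.837 = 116.38 mm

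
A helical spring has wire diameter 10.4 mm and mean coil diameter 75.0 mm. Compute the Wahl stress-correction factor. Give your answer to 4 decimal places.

1.2060

C = D/d = 75.0/10.4 = 7.2115
K_W = (4C−1)/(4C−4) + 0.615/C = 27.846/24.846 + 0.0853 = 1.2060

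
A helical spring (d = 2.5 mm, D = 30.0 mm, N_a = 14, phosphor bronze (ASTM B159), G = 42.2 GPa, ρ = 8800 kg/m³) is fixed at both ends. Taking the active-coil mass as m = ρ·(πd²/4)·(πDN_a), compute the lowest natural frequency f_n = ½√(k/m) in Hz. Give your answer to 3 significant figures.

48.9 Hz

k = Gd⁴/(8D³N_a) = (42.2×10³)(2.5⁴)/(8·30.0³·14) = 0.54512 N/mm = 545.12 N/m
Wire length L = πDN_a = π·30.0·14 = 1319.5 mm
m = ρ·(πd²/4)·L = 8800 × 4.9087×10⁻⁶ m² × 1.3195 m = 0.056997 kg
f_n = ½√(k/m) = 0.5·√(545.12/0.056997) = 0.5·√(9564) = 48.898 Hz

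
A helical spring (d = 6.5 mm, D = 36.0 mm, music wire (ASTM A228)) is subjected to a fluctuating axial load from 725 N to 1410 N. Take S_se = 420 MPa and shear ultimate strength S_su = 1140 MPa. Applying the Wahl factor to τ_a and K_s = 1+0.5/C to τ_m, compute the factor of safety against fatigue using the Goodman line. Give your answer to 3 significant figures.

1.45

C = D/d = 36.0/6.5 = 5.5385; K_W = (4C−1)/(4C−4)+0.615/C = 1.2763; K_s = 1+0.5/C = 1.0903
F_a = (F_max−F_min)/2 = 342.5 N; F_m = (F_max+F_min)/2 = 1067.5 N
τ_a = K_W·8F_aD/(πd³) = 1.2763 × 114.33 = 145.92 MPa
τ_m = K_s·8F_mD/(πd³) = 1.0903 × 356.34 = 388.51 MPa
Goodman: 1/n_f = τ_a/S_se + τ_m/S_su = 145.92/420 + 388.51/1140 = 0.34743 + 0.34080 = 0.68823
n_f = 1/0.68823 = 1.453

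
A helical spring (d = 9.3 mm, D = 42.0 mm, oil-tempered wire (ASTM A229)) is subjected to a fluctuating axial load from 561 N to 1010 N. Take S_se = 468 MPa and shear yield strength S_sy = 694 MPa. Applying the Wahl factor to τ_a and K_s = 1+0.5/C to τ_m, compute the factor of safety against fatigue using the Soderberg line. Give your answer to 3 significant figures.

C = D/d = 42.0/9.3 = 4.5161; K_W = (4C−1)/(4C−4)+0.615/C = 1.3495; K_s = 1+0.5/C = 1.1107
F_a = (F_max−F_min)/2 = 224.5 N; F_m = (F_max+F_min)/2 = 785.5 N
τ_a = K_W·8F_aD/(πd³) = 1.3495 × 29.851 = 40.283 MPa
τ_m = K_s·8F_mD/(πd³) = 1.1107 × 104.44 = 116.01 MPa
Soderberg: 1/n_f = τ_a/S_se + τ_m/S_sy = 40.283/468 + 116.01/694 = 0.08608 + 0.16716 = 0.25323
n_f = 1/0.25323 = 3.949

3.95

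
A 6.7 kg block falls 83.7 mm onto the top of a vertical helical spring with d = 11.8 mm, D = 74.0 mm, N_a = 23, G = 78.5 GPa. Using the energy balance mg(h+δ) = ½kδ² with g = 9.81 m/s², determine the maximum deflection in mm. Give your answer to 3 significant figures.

k = Gd⁴/(8D³N_a) = (78.5×10³)(11.8⁴)/(8·74.0³·23) = 20.412 N/mm
W = mg = 6.7 × 9.81 = 65.727 N
½kδ² − Wδ − Wh = 0 → δ = (W + √(W² + 2kWh))/k
δ = (65.727 + √(4320 + 224587))/20.412 = (65.727 + 478.44)/20.412 = 26.659 mm

26.7 mm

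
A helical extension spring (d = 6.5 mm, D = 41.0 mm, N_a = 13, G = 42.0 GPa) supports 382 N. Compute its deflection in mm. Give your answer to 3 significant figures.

k = Gd⁴/(8D³N_a) = (42.0×10³)(6.5⁴)/(8·41.0³·13) = 10.46 N/mm
δ = F/k = 382 / 10.46 = 36.521 mm

36.5 mm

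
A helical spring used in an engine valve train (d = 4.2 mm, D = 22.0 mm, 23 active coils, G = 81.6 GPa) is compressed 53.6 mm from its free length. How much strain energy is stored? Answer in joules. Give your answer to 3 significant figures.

18.6 J

k = Gd⁴/(8D³N_a) = (81.6×10³)(4.2⁴)/(8·22.0³·23) = 12.96 N/mm
U = ½kδ² = 0.5 × 12.96 × 53.6² = 18617 N·mm = 18.617 J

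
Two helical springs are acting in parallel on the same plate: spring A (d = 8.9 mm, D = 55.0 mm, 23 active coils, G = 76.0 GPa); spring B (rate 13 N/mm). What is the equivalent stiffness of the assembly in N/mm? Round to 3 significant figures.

28.6 N/mm

k_A = Gd⁴/(8D³N_a) = (76.0×10³)(8.9⁴)/(8·55.0³·23) = 15.576 N/mm
Parallel: k_eq = 15.576 + 13 = 28.576 N/mm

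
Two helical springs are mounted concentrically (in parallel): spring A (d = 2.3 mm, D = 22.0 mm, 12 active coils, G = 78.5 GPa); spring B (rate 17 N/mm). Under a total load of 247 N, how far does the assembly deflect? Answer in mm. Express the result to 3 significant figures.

12.9 mm

k_A = Gd⁴/(8D³N_a) = (78.5×10³)(2.3⁴)/(8·22.0³·12) = 2.149 N/mm
Parallel: k_eq = 2.149 + 17 = 19.149 N/mm
δ = F/k_eq = 247/19.149 = 12.899 mm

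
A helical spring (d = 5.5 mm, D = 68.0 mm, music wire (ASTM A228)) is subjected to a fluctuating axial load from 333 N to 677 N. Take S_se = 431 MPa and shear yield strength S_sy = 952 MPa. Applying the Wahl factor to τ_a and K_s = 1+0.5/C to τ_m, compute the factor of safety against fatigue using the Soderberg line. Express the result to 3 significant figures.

C = D/d = 68.0/5.5 = 12.3636; K_W = (4C−1)/(4C−4)+0.615/C = 1.1157; K_s = 1+0.5/C = 1.0404
F_a = (F_max−F_min)/2 = 172 N; F_m = (F_max+F_min)/2 = 505 N
τ_a = K_W·8F_aD/(πd³) = 1.1157 × 179.01 = 199.73 MPa
τ_m = K_s·8F_mD/(πd³) = 1.0404 × 525.6 = 546.85 MPa
Soderberg: 1/n_f = τ_a/S_se + τ_m/S_sy = 199.73/431 + 546.85/952 = 0.46342 + 0.57442 = 1.0378
n_f = 1/1.0378 = 0.9635

0.964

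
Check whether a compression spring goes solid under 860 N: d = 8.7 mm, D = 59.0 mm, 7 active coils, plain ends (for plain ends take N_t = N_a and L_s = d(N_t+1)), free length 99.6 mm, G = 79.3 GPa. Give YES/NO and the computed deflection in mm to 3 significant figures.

NO, δ = 21.8 mm

k = Gd⁴/(8D³N_a) = (79.3×10³)(8.7⁴)/(8·59.0³·7) = 39.501 N/mm
N_t = 7; L_s = 8.7·8 = 69.6 mm; δ_solid = L₀ − L_s = 99.6 − 69.6 = 30 mm
δ = F/k = 860/39.501 = 21.772 mm
δ < δ_solid → spring does not go solid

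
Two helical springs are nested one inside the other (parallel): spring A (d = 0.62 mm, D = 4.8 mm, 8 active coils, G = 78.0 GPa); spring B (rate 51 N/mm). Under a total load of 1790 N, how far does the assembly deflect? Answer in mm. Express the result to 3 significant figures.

34.0 mm

k_A = Gd⁴/(8D³N_a) = (78.0×10³)(0.62⁴)/(8·4.8³·8) = 1.6284 N/mm
Parallel: k_eq = 1.6284 + 51 = 52.628 N/mm
δ = F/k_eq = 1790/52.628 = 34.012 mm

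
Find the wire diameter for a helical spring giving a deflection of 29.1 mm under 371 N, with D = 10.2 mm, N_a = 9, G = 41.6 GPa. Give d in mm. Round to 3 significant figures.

Required rate k = F/δ = 371/29.1 = 12.749 N/mm
d = (8D³N_a·k / G)^(1/4) = (8·10.2³·9·12.749 / (41.6×10³))^0.25
  = (23.416)^0.25 = 2.1998 mm

2.20 mm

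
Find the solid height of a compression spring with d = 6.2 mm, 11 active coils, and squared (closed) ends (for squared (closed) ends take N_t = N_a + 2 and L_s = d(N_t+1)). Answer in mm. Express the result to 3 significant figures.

86.8 mm

squared (closed) ends: N_t = N_a + 2 = 11 + 2 = 13
L_s = d·(N_t+1) = 6.2 × 14 = 86.8 mm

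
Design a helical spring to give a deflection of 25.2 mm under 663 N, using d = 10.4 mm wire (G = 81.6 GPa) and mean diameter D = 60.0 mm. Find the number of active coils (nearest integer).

Required rate k = F/δ = 663/25.2 = 26.31 N/mm
N_a = Gd⁴/(8D³k) = (81.6×10³ × 10.4⁴)/(8 × 60.0³ × 26.31)
    = 9.54605e+08 / 4.54629e+07 = 21 → 21 coils

21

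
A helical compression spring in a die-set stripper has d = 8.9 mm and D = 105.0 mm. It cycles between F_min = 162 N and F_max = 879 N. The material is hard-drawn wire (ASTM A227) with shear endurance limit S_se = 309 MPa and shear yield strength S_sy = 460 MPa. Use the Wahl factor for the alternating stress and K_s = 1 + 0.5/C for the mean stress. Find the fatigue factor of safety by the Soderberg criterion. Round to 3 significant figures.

C = D/d = 105.0/8.9 = 11.7978; K_W = (4C−1)/(4C−4)+0.615/C = 1.1216; K_s = 1+0.5/C = 1.0424
F_a = (F_max−F_min)/2 = 358.5 N; F_m = (F_max+F_min)/2 = 520.5 N
τ_a = K_W·8F_aD/(πd³) = 1.1216 × 135.97 = 152.5 MPa
τ_m = K_s·8F_mD/(πd³) = 1.0424 × 197.41 = 205.78 MPa
Soderberg: 1/n_f = τ_a/S_se + τ_m/S_sy = 152.5/309 + 205.78/460 = 0.49354 + 0.44735 = 0.94089
n_f = 1/0.94089 = 1.063

1.06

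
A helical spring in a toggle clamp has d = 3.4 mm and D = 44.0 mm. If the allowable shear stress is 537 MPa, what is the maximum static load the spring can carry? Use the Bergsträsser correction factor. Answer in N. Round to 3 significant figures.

C = D/d = 44.0/3.4 = 12.9412
K_B = (4C+2)/(4C−3) = 53.765/48.765 = 1.1025
τ_max = K·8FD/(πd³) → F_max = τ_allow·πd³/(8DK)
F_max = 537·π·3.4³/(8·44.0·1.1025) = 66307/388.09 = 170.85 N

171 N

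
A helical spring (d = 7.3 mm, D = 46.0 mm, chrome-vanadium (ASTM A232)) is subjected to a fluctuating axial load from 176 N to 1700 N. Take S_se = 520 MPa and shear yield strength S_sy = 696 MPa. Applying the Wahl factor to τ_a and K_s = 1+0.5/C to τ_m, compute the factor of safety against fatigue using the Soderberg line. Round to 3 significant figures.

C = D/d = 46.0/7.3 = 6.3014; K_W = (4C−1)/(4C−4)+0.615/C = 1.2391; K_s = 1+0.5/C = 1.0793
F_a = (F_max−F_min)/2 = 762 N; F_m = (F_max+F_min)/2 = 938 N
τ_a = K_W·8F_aD/(πd³) = 1.2391 × 229.45 = 284.3 MPa
τ_m = K_s·8F_mD/(πd³) = 1.0793 × 282.44 = 304.86 MPa
Soderberg: 1/n_f = τ_a/S_se + τ_m/S_sy = 284.3/520 + 304.86/696 = 0.54674 + 0.43801 = 0.98475
n_f = 1/0.98475 = 1.015

1.02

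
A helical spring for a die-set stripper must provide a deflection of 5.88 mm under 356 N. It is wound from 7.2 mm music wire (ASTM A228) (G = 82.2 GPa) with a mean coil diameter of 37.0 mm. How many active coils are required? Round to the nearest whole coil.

9

Required rate k = F/δ = 356/5.88 = 60.544 N/mm
N_a = Gd⁴/(8D³k) = (82.2×10³ × 7.2⁴)/(8 × 37.0³ × 60.544)
    = 2.20903e+08 / 2.4534e+07 = 9.004 → 9 coils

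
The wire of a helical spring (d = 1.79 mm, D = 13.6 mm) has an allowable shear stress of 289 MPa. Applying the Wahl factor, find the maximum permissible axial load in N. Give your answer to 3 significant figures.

C = D/d = 13.6/1.79 = 7.5978
K_W = (4C−1)/(4C−4) + 0.615/C = 29.391/26.391 + 0.0809 = 1.1946
τ_max = K·8FD/(πd³) → F_max = τ_allow·πd³/(8DK)
F_max = 289·π·1.79³/(8·13.6·1.1946) = 5207.2/129.97 = 40.063 N

40.1 N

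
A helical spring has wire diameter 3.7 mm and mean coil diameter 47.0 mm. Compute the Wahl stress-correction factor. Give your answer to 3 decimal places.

C = D/d = 47.0/3.7 = 12.7027
K_W = (4C−1)/(4C−4) + 0.615/C = 49.811/46.811 + 0.0484 = 1.1125

1.113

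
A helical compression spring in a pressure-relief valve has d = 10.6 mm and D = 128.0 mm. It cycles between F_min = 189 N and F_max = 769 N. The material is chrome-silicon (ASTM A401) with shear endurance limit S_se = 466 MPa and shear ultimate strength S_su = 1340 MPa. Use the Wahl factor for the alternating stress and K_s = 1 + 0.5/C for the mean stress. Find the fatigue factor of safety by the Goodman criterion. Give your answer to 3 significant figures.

C = D/d = 128.0/10.6 = 12.0755; K_W = (4C−1)/(4C−4)+0.615/C = 1.1186; K_s = 1+0.5/C = 1.0414
F_a = (F_max−F_min)/2 = 290 N; F_m = (F_max+F_min)/2 = 479 N
τ_a = K_W·8F_aD/(πd³) = 1.1186 × 79.365 = 88.782 MPa
τ_m = K_s·8F_mD/(πd³) = 1.0414 × 131.09 = 136.52 MPa
Goodman: 1/n_f = τ_a/S_se + τ_m/S_su = 88.782/466 + 136.52/1340 = 0.19052 + 0.10188 = 0.2924
n_f = 1/0.2924 = 3.42

3.42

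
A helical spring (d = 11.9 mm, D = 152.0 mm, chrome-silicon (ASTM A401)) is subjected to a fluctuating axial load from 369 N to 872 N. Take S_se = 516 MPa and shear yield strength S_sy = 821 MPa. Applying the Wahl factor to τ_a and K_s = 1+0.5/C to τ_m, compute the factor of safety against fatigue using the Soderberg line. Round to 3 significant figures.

3.28

C = D/d = 152.0/11.9 = 12.7731; K_W = (4C−1)/(4C−4)+0.615/C = 1.1119; K_s = 1+0.5/C = 1.0391
F_a = (F_max−F_min)/2 = 251.5 N; F_m = (F_max+F_min)/2 = 620.5 N
τ_a = K_W·8F_aD/(πd³) = 1.1119 × 57.767 = 64.229 MPa
τ_m = K_s·8F_mD/(πd³) = 1.0391 × 142.52 = 148.1 MPa
Soderberg: 1/n_f = τ_a/S_se + τ_m/S_sy = 64.229/516 + 148.1/821 = 0.12447 + 0.18039 = 0.30487
n_f = 1/0.30487 = 3.28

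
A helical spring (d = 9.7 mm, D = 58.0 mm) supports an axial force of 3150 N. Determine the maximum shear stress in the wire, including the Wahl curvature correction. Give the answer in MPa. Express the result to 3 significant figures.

639 MPa

Spring index C = D/d = 58.0/9.7 = 5.9794
K_W = (4C−1)/(4C−4) + 0.615/C = 22.918/19.918 + 0.1029 = 1.2535
τ₀ = 8FD/(πd³) = 8·3150·58.0/(π·9.7³) = 1.4616e+06/2867.2 = 509.76 MPa
τ_max = K·τ₀ = 1.2535 × 509.76 = 638.97 MPa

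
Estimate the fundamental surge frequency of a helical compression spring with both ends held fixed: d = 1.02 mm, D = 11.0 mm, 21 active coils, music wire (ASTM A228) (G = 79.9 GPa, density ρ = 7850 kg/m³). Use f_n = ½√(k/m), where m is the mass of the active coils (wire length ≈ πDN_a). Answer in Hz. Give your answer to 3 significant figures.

k = Gd⁴/(8D³N_a) = (79.9×10³)(1.02⁴)/(8·11.0³·21) = 0.38678 N/mm = 386.78 N/m
Wire length L = πDN_a = π·11.0·21 = 725.71 mm
m = ρ·(πd²/4)·L = 7850 × 0.81713×10⁻⁶ m² × 0.72571 m = 0.004655 kg
f_n = ½√(k/m) = 0.5·√(386.78/0.004655) = 0.5·√(83088) = 144.12 Hz

144 Hz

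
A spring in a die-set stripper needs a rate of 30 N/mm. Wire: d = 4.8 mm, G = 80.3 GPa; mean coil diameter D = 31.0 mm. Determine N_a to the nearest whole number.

6

N_a = Gd⁴/(8D³k) = (80.3×10³ × 4.8⁴)/(8 × 31.0³ × 30)
    = 4.26266e+07 / 7.14984e+06 = 5.962 → 6 coils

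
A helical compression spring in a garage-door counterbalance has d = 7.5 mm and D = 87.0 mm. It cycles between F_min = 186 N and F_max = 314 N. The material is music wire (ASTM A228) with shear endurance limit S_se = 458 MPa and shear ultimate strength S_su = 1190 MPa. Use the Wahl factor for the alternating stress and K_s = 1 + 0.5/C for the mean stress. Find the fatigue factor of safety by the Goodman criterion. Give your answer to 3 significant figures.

C = D/d = 87.0/7.5 = 11.6000; K_W = (4C−1)/(4C−4)+0.615/C = 1.1238; K_s = 1+0.5/C = 1.0431
F_a = (F_max−F_min)/2 = 64 N; F_m = (F_max+F_min)/2 = 250 N
τ_a = K_W·8F_aD/(πd³) = 1.1238 × 33.609 = 37.769 MPa
τ_m = K_s·8F_mD/(πd³) = 1.0431 × 131.29 = 136.94 MPa
Goodman: 1/n_f = τ_a/S_se + τ_m/S_su = 37.769/458 + 136.94/1190 = 0.08246 + 0.11508 = 0.19754
n_f = 1/0.19754 = 5.062

5.06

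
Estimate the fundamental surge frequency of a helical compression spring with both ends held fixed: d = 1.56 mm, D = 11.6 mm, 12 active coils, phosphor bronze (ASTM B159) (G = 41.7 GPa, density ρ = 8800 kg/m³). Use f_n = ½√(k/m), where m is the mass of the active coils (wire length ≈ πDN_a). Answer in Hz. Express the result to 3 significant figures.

237 Hz

k = Gd⁴/(8D³N_a) = (41.7×10³)(1.56⁴)/(8·11.6³·12) = 1.6481 N/mm = 1648.1 N/m
Wire length L = πDN_a = π·11.6·12 = 437.31 mm
m = ρ·(πd²/4)·L = 8800 × 1.9113×10⁻⁶ m² × 0.43731 m = 0.0073555 kg
f_n = ½√(k/m) = 0.5·√(1648.1/0.0073555) = 0.5·√(2.2407e+05) = 236.68 Hz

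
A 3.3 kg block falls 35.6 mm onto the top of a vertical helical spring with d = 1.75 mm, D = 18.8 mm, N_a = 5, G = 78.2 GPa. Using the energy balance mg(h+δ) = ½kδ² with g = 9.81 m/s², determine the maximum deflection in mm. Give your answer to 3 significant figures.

42.9 mm

k = Gd⁴/(8D³N_a) = (78.2×10³)(1.75⁴)/(8·18.8³·5) = 2.7595 N/mm
W = mg = 3.3 × 9.81 = 32.373 N
½kδ² − Wδ − Wh = 0 → δ = (W + √(W² + 2kWh))/k
δ = (32.373 + √(1048 + 6360.46))/2.7595 = (32.373 + 86.072)/2.7595 = 42.923 mm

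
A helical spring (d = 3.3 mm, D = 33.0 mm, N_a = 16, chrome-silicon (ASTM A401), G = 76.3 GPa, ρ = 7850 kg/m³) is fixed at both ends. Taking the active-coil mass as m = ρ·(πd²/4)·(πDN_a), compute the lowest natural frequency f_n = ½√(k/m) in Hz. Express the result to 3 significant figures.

66.5 Hz

k = Gd⁴/(8D³N_a) = (76.3×10³)(3.3⁴)/(8·33.0³·16) = 1.9671 N/mm = 1967.1 N/m
Wire length L = πDN_a = π·33.0·16 = 1658.8 mm
m = ρ·(πd²/4)·L = 7850 × 8.553×10⁻⁶ m² × 1.6588 m = 0.11137 kg
f_n = ½√(k/m) = 0.5·√(1967.1/0.11137) = 0.5·√(17663) = 66.451 Hz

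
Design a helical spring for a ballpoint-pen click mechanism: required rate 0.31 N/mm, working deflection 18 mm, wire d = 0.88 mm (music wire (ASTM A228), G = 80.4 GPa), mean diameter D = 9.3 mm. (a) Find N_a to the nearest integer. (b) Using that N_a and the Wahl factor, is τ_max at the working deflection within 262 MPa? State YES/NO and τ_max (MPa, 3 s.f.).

N_a = Gd⁴/(8D³k) = (80.4×10³)(0.88⁴)/(8·9.3³·0.31) = 24.17 → N_a = 24
Actual rate k = Gd⁴/(8D³·24) = 0.3122 N/mm
Working load F = kδ = 0.3122·18 = 5.6196 N
C = 9.3/0.88 = 10.5682; K_W = (4C−1)/(4C−4)+0.615/C = 1.1366
τ_max = K_W·8FD/(πd³) = 1.1366·195.29 = 221.96 MPa
τ_max ≤ 262 MPa → acceptable

(a) 24 coils; (b) YES, τ_max = 222 MPa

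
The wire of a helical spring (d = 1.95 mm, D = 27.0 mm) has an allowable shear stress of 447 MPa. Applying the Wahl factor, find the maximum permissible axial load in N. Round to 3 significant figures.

C = D/d = 27.0/1.95 = 13.8462
K_W = (4C−1)/(4C−4) + 0.615/C = 54.385/51.385 + 0.0444 = 1.1028
τ_max = K·8FD/(πd³) → F_max = τ_allow·πd³/(8DK)
F_max = 447·π·1.95³/(8·27.0·1.1028) = 10413/238.2 = 43.713 N

43.7 N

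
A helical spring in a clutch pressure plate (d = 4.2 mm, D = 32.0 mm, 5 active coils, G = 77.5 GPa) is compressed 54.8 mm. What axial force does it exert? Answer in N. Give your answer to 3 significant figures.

k = Gd⁴/(8D³N_a) = (77.5×10³)(4.2⁴)/(8·32.0³·5) = 18.399 N/mm
F = k·δ = 18.399 × 54.8 = 1008.3 N

1010 N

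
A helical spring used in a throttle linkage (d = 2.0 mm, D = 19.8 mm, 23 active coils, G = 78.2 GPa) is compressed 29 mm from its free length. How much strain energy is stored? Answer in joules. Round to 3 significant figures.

0.368 J

k = Gd⁴/(8D³N_a) = (78.2×10³)(2.0⁴)/(8·19.8³·23) = 0.87602 N/mm
U = ½kδ² = 0.5 × 0.87602 × 29² = 368.37 N·mm = 0.36837 J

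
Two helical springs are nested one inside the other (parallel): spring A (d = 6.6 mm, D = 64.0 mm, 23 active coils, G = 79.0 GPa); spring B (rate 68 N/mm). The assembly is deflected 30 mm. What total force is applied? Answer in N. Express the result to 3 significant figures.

k_A = Gd⁴/(8D³N_a) = (79.0×10³)(6.6⁴)/(8·64.0³·23) = 3.1077 N/mm
Parallel: k_eq = 3.1077 + 68 = 71.108 N/mm
F = k_eq·δ = 71.108·30 = 2133.2 N

2130 N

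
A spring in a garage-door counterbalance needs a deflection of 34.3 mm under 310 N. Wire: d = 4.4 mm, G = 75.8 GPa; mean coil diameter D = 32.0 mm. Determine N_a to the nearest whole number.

Required rate k = F/δ = 310/34.3 = 9.0379 N/mm
N_a = Gd⁴/(8D³k) = (75.8×10³ × 4.4⁴)/(8 × 32.0³ × 9.0379)
    = 2.84106e+07 / 2.36923e+06 = 11.99 → 12 coils

12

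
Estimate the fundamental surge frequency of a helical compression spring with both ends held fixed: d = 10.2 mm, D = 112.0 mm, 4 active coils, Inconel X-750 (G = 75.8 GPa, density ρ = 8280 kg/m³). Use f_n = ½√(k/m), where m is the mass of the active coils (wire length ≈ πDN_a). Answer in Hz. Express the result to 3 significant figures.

69.2 Hz

k = Gd⁴/(8D³N_a) = (75.8×10³)(10.2⁴)/(8·112.0³·4) = 18.25 N/mm = 18250 N/m
Wire length L = πDN_a = π·112.0·4 = 1407.4 mm
m = ρ·(πd²/4)·L = 8280 × 81.713×10⁻⁶ m² × 1.4074 m = 0.95224 kg
f_n = ½√(k/m) = 0.5·√(18250/0.95224) = 0.5·√(19165) = 69.22 Hz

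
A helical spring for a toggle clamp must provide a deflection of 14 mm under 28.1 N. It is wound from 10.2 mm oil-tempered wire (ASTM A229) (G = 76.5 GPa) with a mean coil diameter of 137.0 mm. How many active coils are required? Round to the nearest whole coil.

Required rate k = F/δ = 28.1/14 = 2.0071 N/mm
N_a = Gd⁴/(8D³k) = (76.5×10³ × 10.2⁴)/(8 × 137.0³ × 2.0071)
    = 8.28061e+08 / 4.12886e+07 = 20.06 → 20 coils

20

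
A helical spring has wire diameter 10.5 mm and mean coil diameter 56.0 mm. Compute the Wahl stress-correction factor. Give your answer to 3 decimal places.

1.288

C = D/d = 56.0/10.5 = 5.3333
K_W = (4C−1)/(4C−4) + 0.615/C = 20.333/17.333 + 0.1153 = 1.2884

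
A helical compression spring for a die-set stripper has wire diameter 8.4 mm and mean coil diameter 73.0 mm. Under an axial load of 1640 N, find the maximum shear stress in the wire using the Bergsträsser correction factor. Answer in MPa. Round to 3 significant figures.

595 MPa

Spring index C = D/d = 73.0/8.4 = 8.6905
K_B = (4C+2)/(4C−3) = 36.762/31.762 = 1.1574
τ₀ = 8FD/(πd³) = 8·1640·73.0/(π·8.4³) = 957760/1862 = 514.36 MPa
τ_max = K·τ₀ = 1.1574 × 514.36 = 595.33 MPa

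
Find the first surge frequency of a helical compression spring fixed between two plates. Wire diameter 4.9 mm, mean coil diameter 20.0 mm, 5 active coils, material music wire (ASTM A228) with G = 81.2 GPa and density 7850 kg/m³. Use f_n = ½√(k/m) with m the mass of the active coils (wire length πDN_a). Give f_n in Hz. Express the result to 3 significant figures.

887 Hz

k = Gd⁴/(8D³N_a) = (81.2×10³)(4.9⁴)/(8·20.0³·5) = 146.28 N/mm = 1.4628e+05 N/m
Wire length L = πDN_a = π·20.0·5 = 314.16 mm
m = ρ·(πd²/4)·L = 7850 × 18.857×10⁻⁶ m² × 0.31416 m = 0.046505 kg
f_n = ½√(k/m) = 0.5·√(1.4628e+05/0.046505) = 0.5·√(3.1455e+06) = 886.78 Hz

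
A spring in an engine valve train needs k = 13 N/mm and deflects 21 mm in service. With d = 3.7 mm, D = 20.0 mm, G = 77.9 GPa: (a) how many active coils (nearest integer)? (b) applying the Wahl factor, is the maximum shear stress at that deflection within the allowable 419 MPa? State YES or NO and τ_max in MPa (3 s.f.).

(a) 18 coils; (b) YES, τ_max = 344 MPa

N_a = Gd⁴/(8D³k) = (77.9×10³)(3.7⁴)/(8·20.0³·13) = 17.55 → N_a = 18
Actual rate k = Gd⁴/(8D³·18) = 12.673 N/mm
Working load F = kδ = 12.673·21 = 266.14 N
C = 20.0/3.7 = 5.4054; K_W = (4C−1)/(4C−4)+0.615/C = 1.2840
τ_max = K_W·8FD/(πd³) = 1.2840·267.59 = 343.6 MPa
τ_max ≤ 419 MPa → acceptable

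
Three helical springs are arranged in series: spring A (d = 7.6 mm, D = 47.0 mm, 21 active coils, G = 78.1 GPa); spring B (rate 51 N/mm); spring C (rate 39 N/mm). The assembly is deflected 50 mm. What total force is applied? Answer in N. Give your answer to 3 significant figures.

446 N

k_A = Gd⁴/(8D³N_a) = (78.1×10³)(7.6⁴)/(8·47.0³·21) = 14.938 N/mm
Series: 1/k_eq = 1/14.938 + 1/51 + 1/39 = 0.11219; k_eq = 8.9134 N/mm
F = k_eq·δ = 8.9134·50 = 445.67 N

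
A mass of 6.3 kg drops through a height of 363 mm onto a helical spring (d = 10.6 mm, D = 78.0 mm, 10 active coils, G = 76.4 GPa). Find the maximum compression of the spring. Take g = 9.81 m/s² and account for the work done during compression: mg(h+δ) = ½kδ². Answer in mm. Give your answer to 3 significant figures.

44.5 mm

k = Gd⁴/(8D³N_a) = (76.4×10³)(10.6⁴)/(8·78.0³·10) = 25.406 N/mm
W = mg = 6.3 × 9.81 = 61.803 N
½kδ² − Wδ − Wh = 0 → δ = (W + √(W² + 2kWh))/k
δ = (61.803 + √(3819.6 + 1.13996e+06))/25.406 = (61.803 + 1069.5)/25.406 = 44.527 mm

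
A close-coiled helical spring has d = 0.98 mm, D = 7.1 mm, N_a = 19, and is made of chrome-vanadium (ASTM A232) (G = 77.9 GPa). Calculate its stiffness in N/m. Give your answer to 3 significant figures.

k = Gd⁴/(8D³N_a) = (77.9×10³ × 0.98⁴) / (8 × 7.1³ × 19)
  = 71852.5 / 54402.5 = 1.3208 N/mm = 1320.8 N/m

1320 N/m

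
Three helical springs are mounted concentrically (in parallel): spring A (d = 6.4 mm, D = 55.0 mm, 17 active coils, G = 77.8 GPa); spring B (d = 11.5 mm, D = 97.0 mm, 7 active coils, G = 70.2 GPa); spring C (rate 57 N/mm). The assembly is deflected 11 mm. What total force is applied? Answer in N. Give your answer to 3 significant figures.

k_A = Gd⁴/(8D³N_a) = (77.8×10³)(6.4⁴)/(8·55.0³·17) = 5.7686 N/mm
k_B = Gd⁴/(8D³N_a) = (70.2×10³)(11.5⁴)/(8·97.0³·7) = 24.023 N/mm
Parallel: k_eq = 5.7686 + 24.023 + 57 = 86.792 N/mm
F = k_eq·δ = 86.792·11 = 954.71 N

955 N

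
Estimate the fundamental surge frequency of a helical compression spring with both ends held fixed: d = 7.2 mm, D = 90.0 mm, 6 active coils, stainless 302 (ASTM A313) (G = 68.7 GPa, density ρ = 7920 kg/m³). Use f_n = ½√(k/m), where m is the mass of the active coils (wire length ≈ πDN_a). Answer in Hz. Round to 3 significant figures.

k = Gd⁴/(8D³N_a) = (68.7×10³)(7.2⁴)/(8·90.0³·6) = 5.2762 N/mm = 5276.2 N/m
Wire length L = πDN_a = π·90.0·6 = 1696.5 mm
m = ρ·(πd²/4)·L = 7920 × 40.715×10⁻⁶ m² × 1.6965 m = 0.54705 kg
f_n = ½√(k/m) = 0.5·√(5276.2/0.54705) = 0.5·√(9644.8) = 49.104 Hz

49.1 Hz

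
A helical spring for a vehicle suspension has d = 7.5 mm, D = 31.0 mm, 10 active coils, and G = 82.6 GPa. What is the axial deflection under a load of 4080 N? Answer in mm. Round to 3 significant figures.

k = Gd⁴/(8D³N_a) = (82.6×10³)(7.5⁴)/(8·31.0³·10) = 109.66 N/mm
δ = F/k = 4080 / 109.66 = 37.206 mm

37.2 mm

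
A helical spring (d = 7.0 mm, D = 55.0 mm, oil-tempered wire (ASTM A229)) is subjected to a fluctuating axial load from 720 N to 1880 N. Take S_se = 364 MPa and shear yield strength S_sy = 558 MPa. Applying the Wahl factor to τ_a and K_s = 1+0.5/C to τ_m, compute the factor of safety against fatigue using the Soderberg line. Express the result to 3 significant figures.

C = D/d = 55.0/7.0 = 7.8571; K_W = (4C−1)/(4C−4)+0.615/C = 1.1876; K_s = 1+0.5/C = 1.0636
F_a = (F_max−F_min)/2 = 580 N; F_m = (F_max+F_min)/2 = 1300 N
τ_a = K_W·8F_aD/(πd³) = 1.1876 × 236.83 = 281.27 MPa
τ_m = K_s·8F_mD/(πd³) = 1.0636 × 530.83 = 564.61 MPa
Soderberg: 1/n_f = τ_a/S_se + τ_m/S_sy = 281.27/364 + 564.61/558 = 0.77272 + 1.01184 = 1.7846
n_f = 1/1.7846 = 0.5604

0.560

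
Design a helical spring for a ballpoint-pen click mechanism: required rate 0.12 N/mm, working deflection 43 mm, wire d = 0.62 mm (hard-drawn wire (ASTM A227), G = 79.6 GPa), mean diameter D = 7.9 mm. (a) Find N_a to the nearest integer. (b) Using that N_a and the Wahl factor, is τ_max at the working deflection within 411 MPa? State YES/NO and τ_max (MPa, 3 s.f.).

N_a = Gd⁴/(8D³k) = (79.6×10³)(0.62⁴)/(8·7.9³·0.12) = 24.85 → N_a = 25
Actual rate k = Gd⁴/(8D³·25) = 0.11928 N/mm
Working load F = kδ = 0.11928·43 = 5.1291 N
C = 7.9/0.62 = 12.7419; K_W = (4C−1)/(4C−4)+0.615/C = 1.1121
τ_max = K_W·8FD/(πd³) = 1.1121·432.94 = 481.49 MPa
τ_max > 411 MPa → exceeds allowable

(a) 25 coils; (b) NO, τ_max = 481 MPa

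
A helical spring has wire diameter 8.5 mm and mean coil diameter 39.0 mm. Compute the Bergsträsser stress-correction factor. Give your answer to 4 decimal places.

C = D/d = 39.0/8.5 = 4.5882
K_B = (4C+2)/(4C−3) = 20.353/15.353 = 1.3257

1.3257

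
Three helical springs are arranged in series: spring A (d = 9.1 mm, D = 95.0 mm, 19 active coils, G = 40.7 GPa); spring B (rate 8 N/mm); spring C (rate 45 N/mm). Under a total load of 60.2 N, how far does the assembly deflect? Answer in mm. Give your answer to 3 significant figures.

k_A = Gd⁴/(8D³N_a) = (40.7×10³)(9.1⁴)/(8·95.0³·19) = 2.1416 N/mm
Series: 1/k_eq = 1/2.1416 + 1/8 + 1/45 = 0.61416; k_eq = 1.6283 N/mm
δ = F/k_eq = 60.2/1.6283 = 36.972 mm

37.0 mm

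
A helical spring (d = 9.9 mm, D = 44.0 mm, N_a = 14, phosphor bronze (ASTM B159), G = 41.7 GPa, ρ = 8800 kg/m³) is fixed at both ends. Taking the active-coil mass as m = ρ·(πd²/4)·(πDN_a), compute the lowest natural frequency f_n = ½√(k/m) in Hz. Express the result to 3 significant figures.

k = Gd⁴/(8D³N_a) = (41.7×10³)(9.9⁴)/(8·44.0³·14) = 41.986 N/mm = 41986 N/m
Wire length L = πDN_a = π·44.0·14 = 1935.2 mm
m = ρ·(πd²/4)·L = 8800 × 76.977×10⁻⁶ m² × 1.9352 m = 1.3109 kg
f_n = ½√(k/m) = 0.5·√(41986/1.3109) = 0.5·√(32028) = 89.482 Hz

89.5 Hz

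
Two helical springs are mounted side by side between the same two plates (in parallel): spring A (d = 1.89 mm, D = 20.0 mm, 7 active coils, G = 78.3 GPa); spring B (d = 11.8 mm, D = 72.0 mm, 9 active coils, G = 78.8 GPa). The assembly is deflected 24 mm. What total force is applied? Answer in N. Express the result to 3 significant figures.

k_A = Gd⁴/(8D³N_a) = (78.3×10³)(1.89⁴)/(8·20.0³·7) = 2.2301 N/mm
k_B = Gd⁴/(8D³N_a) = (78.8×10³)(11.8⁴)/(8·72.0³·9) = 56.849 N/mm
Parallel: k_eq = 2.2301 + 56.849 = 59.079 N/mm
F = k_eq·δ = 59.079·24 = 1417.9 N

1420 N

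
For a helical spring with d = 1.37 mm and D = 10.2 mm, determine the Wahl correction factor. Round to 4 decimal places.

C = D/d = 10.2/1.37 = 7.4453
K_W = (4C−1)/(4C−4) + 0.615/C = 28.781/25.781 + 0.0826 = 1.1990

1.1990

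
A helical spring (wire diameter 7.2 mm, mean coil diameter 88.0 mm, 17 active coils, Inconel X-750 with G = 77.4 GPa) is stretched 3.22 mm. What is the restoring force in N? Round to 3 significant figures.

k = Gd⁴/(8D³N_a) = (77.4×10³)(7.2⁴)/(8·88.0³·17) = 2.2443 N/mm
F = k·δ = 2.2443 × 3.22 = 7.2267 N

7.23 N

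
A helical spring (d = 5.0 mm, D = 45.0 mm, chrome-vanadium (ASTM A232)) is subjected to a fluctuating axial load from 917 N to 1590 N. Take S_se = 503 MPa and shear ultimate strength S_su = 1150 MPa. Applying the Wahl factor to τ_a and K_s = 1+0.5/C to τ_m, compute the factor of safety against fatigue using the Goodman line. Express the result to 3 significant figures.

0.566

C = D/d = 45.0/5.0 = 9.0000; K_W = (4C−1)/(4C−4)+0.615/C = 1.1621; K_s = 1+0.5/C = 1.0556
F_a = (F_max−F_min)/2 = 336.5 N; F_m = (F_max+F_min)/2 = 1253.5 N
τ_a = K_W·8F_aD/(πd³) = 1.1621 × 308.48 = 358.48 MPa
τ_m = K_s·8F_mD/(πd³) = 1.0556 × 1149.1 = 1213 MPa
Goodman: 1/n_f = τ_a/S_se + τ_m/S_su = 358.48/503 + 1213/1150 = 0.71268 + 1.05475 = 1.7674
n_f = 1/1.7674 = 0.5658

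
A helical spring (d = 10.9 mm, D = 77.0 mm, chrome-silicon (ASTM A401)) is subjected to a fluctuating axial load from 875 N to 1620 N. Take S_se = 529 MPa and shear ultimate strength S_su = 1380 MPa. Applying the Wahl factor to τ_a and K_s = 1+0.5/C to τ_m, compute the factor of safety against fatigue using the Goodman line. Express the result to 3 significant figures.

C = D/d = 77.0/10.9 = 7.0642; K_W = (4C−1)/(4C−4)+0.615/C = 1.2107; K_s = 1+0.5/C = 1.0708
F_a = (F_max−F_min)/2 = 372.5 N; F_m = (F_max+F_min)/2 = 1247.5 N
τ_a = K_W·8F_aD/(πd³) = 1.2107 × 56.4 = 68.285 MPa
τ_m = K_s·8F_mD/(πd³) = 1.0708 × 188.88 = 202.25 MPa
Goodman: 1/n_f = τ_a/S_se + τ_m/S_su = 68.285/529 + 202.25/1380 = 0.12908 + 0.14656 = 0.27564
n_f = 1/0.27564 = 3.628

3.63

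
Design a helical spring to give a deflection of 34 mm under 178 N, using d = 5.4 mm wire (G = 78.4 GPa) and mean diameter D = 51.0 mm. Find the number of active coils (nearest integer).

Required rate k = F/δ = 178/34 = 5.2353 N/mm
N_a = Gd⁴/(8D³k) = (78.4×10³ × 5.4⁴)/(8 × 51.0³ × 5.2353)
    = 6.6664e+07 / 5.55574e+06 = 12 → 12 coils

12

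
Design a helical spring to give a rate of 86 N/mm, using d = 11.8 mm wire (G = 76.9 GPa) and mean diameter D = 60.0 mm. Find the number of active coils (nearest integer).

10

N_a = Gd⁴/(8D³k) = (76.9×10³ × 11.8⁴)/(8 × 60.0³ × 86)
    = 1.49092e+09 / 1.48608e+08 = 10.03 → 10 coils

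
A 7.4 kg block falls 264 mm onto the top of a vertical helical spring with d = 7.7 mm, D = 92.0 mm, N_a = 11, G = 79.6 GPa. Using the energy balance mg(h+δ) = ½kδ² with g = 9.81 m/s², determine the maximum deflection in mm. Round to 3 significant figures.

116 mm

k = Gd⁴/(8D³N_a) = (79.6×10³)(7.7⁴)/(8·92.0³·11) = 4.0835 N/mm
W = mg = 7.4 × 9.81 = 72.594 N
½kδ² − Wδ − Wh = 0 → δ = (W + √(W² + 2kWh))/k
δ = (72.594 + √(5269.9 + 156518))/4.0835 = (72.594 + 402.23)/4.0835 = 116.28 mm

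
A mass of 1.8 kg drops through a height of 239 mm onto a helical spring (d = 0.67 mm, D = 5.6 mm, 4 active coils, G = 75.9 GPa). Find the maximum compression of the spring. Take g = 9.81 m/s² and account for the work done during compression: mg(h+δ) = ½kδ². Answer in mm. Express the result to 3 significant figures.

k = Gd⁴/(8D³N_a) = (75.9×10³)(0.67⁴)/(8·5.6³·4) = 2.7216 N/mm
W = mg = 1.8 × 9.81 = 17.658 N
½kδ² − Wδ − Wh = 0 → δ = (W + √(W² + 2kWh))/k
δ = (17.658 + √(311.8 + 22971.9))/2.7216 = (17.658 + 152.59)/2.7216 = 62.554 mm

62.6 mm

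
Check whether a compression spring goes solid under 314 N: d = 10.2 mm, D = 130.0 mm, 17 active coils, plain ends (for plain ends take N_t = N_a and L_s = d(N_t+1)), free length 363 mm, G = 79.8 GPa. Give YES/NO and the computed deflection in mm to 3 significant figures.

k = Gd⁴/(8D³N_a) = (79.8×10³)(10.2⁴)/(8·130.0³·17) = 2.8909 N/mm
N_t = 17; L_s = 10.2·18 = 183.6 mm; δ_solid = L₀ − L_s = 363 − 183.6 = 179.4 mm
δ = F/k = 314/2.8909 = 108.62 mm
δ < δ_solid → spring does not go solid

NO, δ = 109 mm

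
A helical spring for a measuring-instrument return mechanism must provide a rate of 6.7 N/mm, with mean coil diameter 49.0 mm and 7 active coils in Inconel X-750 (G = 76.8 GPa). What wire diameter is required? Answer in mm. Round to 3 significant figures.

4.90 mm

d = (8D³N_a·k / G)^(1/4) = (8·49.0³·7·6.7 / (76.8×10³))^0.25
  = (574.76)^0.25 = 4.8964 mm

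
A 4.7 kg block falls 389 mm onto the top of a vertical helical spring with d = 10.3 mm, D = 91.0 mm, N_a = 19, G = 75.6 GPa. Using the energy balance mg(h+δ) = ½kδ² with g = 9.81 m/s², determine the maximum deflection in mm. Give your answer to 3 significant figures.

k = Gd⁴/(8D³N_a) = (75.6×10³)(10.3⁴)/(8·91.0³·19) = 7.4285 N/mm
W = mg = 4.7 × 9.81 = 46.107 N
½kδ² − Wδ − Wh = 0 → δ = (W + √(W² + 2kWh))/k
δ = (46.107 + √(2125.9 + 266471))/7.4285 = (46.107 + 518.26)/7.4285 = 75.973 mm

76.0 mm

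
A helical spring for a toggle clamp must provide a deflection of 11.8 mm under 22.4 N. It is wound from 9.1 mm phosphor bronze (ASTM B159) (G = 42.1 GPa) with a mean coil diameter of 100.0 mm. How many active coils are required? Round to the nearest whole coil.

Required rate k = F/δ = 22.4/11.8 = 1.8983 N/mm
N_a = Gd⁴/(8D³k) = (42.1×10³ × 9.1⁴)/(8 × 100.0³ × 1.8983)
    = 2.88701e+08 / 1.51864e+07 = 19.01 → 19 coils

19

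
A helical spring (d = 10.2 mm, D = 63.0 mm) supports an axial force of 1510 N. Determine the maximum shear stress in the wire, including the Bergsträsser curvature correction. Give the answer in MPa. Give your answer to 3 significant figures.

Spring index C = D/d = 63.0/10.2 = 6.1765
K_B = (4C+2)/(4C−3) = 26.706/21.706 = 1.2304
τ₀ = 8FD/(πd³) = 8·1510·63.0/(π·10.2³) = 761040/3333.9 = 228.27 MPa
τ_max = K·τ₀ = 1.2304 × 228.27 = 280.86 MPa

281 MPa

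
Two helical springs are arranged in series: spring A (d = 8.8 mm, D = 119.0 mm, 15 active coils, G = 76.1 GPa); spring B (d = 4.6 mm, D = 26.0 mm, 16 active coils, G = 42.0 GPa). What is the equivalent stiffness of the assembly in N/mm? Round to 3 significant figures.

k_A = Gd⁴/(8D³N_a) = (76.1×10³)(8.8⁴)/(8·119.0³·15) = 2.2568 N/mm
k_B = Gd⁴/(8D³N_a) = (42.0×10³)(4.6⁴)/(8·26.0³·16) = 8.3589 N/mm
Series: 1/k_eq = 1/2.2568 + 1/8.3589 = 0.56274; k_eq = 1.777 N/mm

1.78 N/mm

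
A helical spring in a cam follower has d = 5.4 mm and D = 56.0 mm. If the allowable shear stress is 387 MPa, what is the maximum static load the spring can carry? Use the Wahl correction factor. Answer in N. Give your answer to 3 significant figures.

C = D/d = 56.0/5.4 = 10.3704
K_W = (4C−1)/(4C−4) + 0.615/C = 40.481/37.481 + 0.0593 = 1.1393
τ_max = K·8FD/(πd³) → F_max = τ_allow·πd³/(8DK)
F_max = 387·π·5.4³/(8·56.0·1.1393) = 1.9144e+05/510.43 = 375.07 N

375 N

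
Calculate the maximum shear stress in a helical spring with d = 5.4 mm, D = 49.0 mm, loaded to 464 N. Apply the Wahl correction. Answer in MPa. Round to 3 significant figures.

Spring index C = D/d = 49.0/5.4 = 9.0741
K_W = (4C−1)/(4C−4) + 0.615/C = 35.296/32.296 + 0.0678 = 1.1607
τ₀ = 8FD/(πd³) = 8·464·49.0/(π·5.4³) = 181888/494.69 = 367.68 MPa
τ_max = K·τ₀ = 1.1607 × 367.68 = 426.76 MPa

427 MPa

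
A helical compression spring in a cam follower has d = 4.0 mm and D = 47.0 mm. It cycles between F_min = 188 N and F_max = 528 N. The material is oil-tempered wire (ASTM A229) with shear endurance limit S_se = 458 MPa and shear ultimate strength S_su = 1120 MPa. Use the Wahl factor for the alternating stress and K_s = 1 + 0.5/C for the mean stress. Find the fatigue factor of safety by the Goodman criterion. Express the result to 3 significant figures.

0.713

C = D/d = 47.0/4.0 = 11.7500; K_W = (4C−1)/(4C−4)+0.615/C = 1.1221; K_s = 1+0.5/C = 1.0426
F_a = (F_max−F_min)/2 = 170 N; F_m = (F_max+F_min)/2 = 358 N
τ_a = K_W·8F_aD/(πd³) = 1.1221 × 317.91 = 356.73 MPa
τ_m = K_s·8F_mD/(πd³) = 1.0426 × 669.49 = 697.97 MPa
Goodman: 1/n_f = τ_a/S_se + τ_m/S_su = 356.73/458 + 697.97/1120 = 0.77889 + 0.62319 = 1.4021
n_f = 1/1.4021 = 0.7132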